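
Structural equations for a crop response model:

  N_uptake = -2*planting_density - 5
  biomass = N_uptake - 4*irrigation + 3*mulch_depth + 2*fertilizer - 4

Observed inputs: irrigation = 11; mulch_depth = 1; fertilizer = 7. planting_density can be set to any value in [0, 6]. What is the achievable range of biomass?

-48 to -36

Substituting into the biomass equation gives biomass = -2*planting_density - 36.
Linear in planting_density, so extremes are at the endpoints: planting_density = 0 gives biomass = -36; planting_density = 6 gives biomass = -48.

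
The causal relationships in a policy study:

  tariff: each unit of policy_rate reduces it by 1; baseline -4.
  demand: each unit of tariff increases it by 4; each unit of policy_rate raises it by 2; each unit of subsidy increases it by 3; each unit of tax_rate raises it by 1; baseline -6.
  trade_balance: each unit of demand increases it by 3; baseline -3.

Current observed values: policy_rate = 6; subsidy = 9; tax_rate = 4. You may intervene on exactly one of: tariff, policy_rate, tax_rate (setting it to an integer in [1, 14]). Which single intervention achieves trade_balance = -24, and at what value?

Intervening on tariff: trade_balance = 12*tariff + 108. Reaching -24 requires tariff = -11, outside [1, 14].
Intervening on policy_rate: with other inputs at their observed values, trade_balance = -6*policy_rate + 24. Solving for -24 gives policy_rate = 8, within [1, 14].
Intervening on tax_rate: trade_balance = 3*tax_rate - 24. Reaching -24 requires tax_rate = 0, outside [1, 14].

set policy_rate = 8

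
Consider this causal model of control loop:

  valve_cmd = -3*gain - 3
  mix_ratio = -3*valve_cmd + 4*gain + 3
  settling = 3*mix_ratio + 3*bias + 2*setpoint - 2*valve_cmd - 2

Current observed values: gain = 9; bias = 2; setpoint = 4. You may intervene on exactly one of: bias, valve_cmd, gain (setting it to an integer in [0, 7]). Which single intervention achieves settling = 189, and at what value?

Intervening on bias: settling = 3*bias + 453. Reaching 189 requires bias = -88, outside [0, 7].
Intervening on valve_cmd: settling = -11*valve_cmd + 129. Reaching 189 requires valve_cmd = -60/11, not an integer.
Intervening on gain: with other inputs at their observed values, settling = 45*gain + 54. Solving for 189 gives gain = 3, within [0, 7].

set gain = 3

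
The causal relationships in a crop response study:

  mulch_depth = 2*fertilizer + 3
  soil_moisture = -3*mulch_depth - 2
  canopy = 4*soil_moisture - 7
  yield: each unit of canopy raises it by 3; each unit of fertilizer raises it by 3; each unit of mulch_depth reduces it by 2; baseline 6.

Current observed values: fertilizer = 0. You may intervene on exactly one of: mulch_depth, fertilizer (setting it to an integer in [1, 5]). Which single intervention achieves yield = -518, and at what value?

Intervening on mulch_depth: yield = -38*mulch_depth - 39. Reaching -518 requires mulch_depth = 479/38, not an integer.
Intervening on fertilizer: with other inputs at their observed values, yield = -73*fertilizer - 153. Solving for -518 gives fertilizer = 5, within [1, 5].

set fertilizer = 5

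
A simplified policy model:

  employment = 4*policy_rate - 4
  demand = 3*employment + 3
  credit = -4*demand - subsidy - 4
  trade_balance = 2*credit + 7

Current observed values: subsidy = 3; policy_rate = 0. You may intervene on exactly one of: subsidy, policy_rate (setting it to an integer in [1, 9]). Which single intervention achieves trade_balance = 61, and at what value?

Intervening on subsidy: with other inputs at their observed values, trade_balance = -2*subsidy + 71. Solving for 61 gives subsidy = 5, within [1, 9].
Intervening on policy_rate: trade_balance = -96*policy_rate + 65. Reaching 61 requires policy_rate = 1/24, not an integer.

set subsidy = 5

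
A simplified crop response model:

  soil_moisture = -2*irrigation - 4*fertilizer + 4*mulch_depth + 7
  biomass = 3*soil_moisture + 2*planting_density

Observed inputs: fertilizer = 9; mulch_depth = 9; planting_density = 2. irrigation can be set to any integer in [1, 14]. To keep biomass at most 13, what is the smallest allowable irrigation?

Substituting into the soil_moisture equation gives soil_moisture = -2*irrigation + 7.
biomass becomes -6*irrigation + 25.
Require -6*irrigation + 25 ≤ 13, so irrigation ≥ 2.
The smallest integer in [1, 14] satisfying this is 2.

irrigation = 2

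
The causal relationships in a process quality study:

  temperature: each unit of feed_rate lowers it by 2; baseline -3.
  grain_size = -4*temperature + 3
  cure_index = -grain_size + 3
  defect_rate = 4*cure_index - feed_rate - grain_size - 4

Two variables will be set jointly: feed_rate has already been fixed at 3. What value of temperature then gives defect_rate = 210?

With feed_rate held at 3:
Intervening on temperature fixes its value directly, overriding its dependence on feed_rate.
Substituting into the cure_index equation gives cure_index = 4*temperature.
So defect_rate = 20*temperature - 10.
Solve 20*temperature - 10 = 210: temperature = (210 + 10) / 20 = 11.

temperature = 11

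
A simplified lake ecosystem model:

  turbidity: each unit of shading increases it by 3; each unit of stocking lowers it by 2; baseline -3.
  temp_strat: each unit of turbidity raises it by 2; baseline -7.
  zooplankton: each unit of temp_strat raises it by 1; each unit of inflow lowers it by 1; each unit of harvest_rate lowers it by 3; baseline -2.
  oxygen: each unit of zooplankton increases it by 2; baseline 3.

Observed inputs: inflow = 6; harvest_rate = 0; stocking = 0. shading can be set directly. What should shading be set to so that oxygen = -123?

Substituting into the turbidity equation gives turbidity = 3*shading - 3.
temp_strat becomes 6*shading - 13.
So zooplankton = 6*shading - 21.
So oxygen = 12*shading - 39.
Solve 12*shading - 39 = -123: shading = (-123 + 39) / 12 = -7.

shading = -7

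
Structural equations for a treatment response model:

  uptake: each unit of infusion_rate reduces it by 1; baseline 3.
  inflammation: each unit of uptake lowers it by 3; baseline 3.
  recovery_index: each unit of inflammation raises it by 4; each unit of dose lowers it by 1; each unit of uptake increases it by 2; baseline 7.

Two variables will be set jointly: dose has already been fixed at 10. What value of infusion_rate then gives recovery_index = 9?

infusion_rate = 3

With dose held at 10:
Substituting into the inflammation equation gives inflammation = 3*infusion_rate - 6.
Substituting into the recovery_index equation gives recovery_index = 10*infusion_rate - 21.
Solve 10*infusion_rate - 21 = 9: infusion_rate = (9 + 21) / 10 = 3.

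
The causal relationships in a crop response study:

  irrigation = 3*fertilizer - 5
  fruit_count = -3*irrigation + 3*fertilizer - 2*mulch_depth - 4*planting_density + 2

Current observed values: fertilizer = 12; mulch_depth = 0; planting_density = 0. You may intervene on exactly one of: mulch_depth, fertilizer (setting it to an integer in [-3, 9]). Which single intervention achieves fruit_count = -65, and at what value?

Intervening on mulch_depth: with other inputs at their observed values, fruit_count = -2*mulch_depth - 55. Solving for -65 gives mulch_depth = 5, within [-3, 9].
Intervening on fertilizer: fruit_count = -6*fertilizer + 17. Reaching -65 requires fertilizer = 41/3, not an integer.

set mulch_depth = 5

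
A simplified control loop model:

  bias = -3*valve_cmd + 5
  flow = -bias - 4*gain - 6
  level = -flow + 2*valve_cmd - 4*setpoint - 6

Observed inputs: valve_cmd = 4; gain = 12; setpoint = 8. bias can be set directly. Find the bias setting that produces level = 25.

Intervening on bias fixes its value directly, overriding its dependence on valve_cmd.
Substituting into the flow equation gives flow = -bias - 54.
So level = bias + 24.
Solve bias + 24 = 25: bias = (25 - 24) / 1 = 1.

bias = 1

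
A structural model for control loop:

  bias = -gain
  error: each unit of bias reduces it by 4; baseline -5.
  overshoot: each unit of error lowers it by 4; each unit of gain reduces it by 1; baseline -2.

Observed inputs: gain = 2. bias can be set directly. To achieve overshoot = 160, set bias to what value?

Intervening on bias fixes its value directly, overriding its dependence on gain.
Substituting into the overshoot equation gives overshoot = 16*bias + 16.
Solve 16*bias + 16 = 160: bias = (160 - 16) / 16 = 9.

bias = 9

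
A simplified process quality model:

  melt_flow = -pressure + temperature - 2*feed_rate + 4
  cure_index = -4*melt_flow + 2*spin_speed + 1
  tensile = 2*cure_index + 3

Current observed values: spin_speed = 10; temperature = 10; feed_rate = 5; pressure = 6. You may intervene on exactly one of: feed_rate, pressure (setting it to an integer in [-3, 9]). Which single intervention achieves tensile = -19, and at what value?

Intervening on feed_rate: with other inputs at their observed values, tensile = 16*feed_rate - 19. Solving for -19 gives feed_rate = 0, within [-3, 9].
Intervening on pressure: tensile = 8*pressure + 13. Reaching -19 requires pressure = -4, outside [-3, 9].

set feed_rate = 0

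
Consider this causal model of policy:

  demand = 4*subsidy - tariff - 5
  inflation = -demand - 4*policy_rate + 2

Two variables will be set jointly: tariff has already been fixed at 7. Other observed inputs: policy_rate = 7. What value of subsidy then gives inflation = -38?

subsidy = 6

With tariff held at 7:
Substituting into the demand equation gives demand = 4*subsidy - 12.
This gives inflation = -4*subsidy - 14.
Solve -4*subsidy - 14 = -38: subsidy = (-38 + 14) / -4 = 6.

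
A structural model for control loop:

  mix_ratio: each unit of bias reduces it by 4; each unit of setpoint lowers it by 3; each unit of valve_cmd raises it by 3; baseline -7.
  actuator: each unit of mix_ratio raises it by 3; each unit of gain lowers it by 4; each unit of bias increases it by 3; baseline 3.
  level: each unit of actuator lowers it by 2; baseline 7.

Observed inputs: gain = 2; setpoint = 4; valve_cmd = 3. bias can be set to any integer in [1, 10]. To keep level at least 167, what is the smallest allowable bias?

bias = 5

Substituting into the mix_ratio equation gives mix_ratio = -4*bias - 10.
So actuator = -9*bias - 35.
Substituting into the level equation gives level = 18*bias + 77.
Require 18*bias + 77 ≥ 167, so bias ≥ 5.
The smallest integer in [1, 10] satisfying this is 5.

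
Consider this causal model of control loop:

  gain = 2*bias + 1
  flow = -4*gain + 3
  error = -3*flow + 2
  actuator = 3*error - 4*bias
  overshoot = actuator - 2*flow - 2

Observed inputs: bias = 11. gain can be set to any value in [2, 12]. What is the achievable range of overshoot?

15 to 455

Intervening on gain fixes its value directly, overriding its dependence on bias.
Substituting into the error equation gives error = 12*gain - 7.
Substituting into the actuator equation gives actuator = 36*gain - 65.
Substituting into the overshoot equation gives overshoot = 44*gain - 73.
Linear in gain, so extremes are at the endpoints: gain = 2 gives overshoot = 15; gain = 12 gives overshoot = 455.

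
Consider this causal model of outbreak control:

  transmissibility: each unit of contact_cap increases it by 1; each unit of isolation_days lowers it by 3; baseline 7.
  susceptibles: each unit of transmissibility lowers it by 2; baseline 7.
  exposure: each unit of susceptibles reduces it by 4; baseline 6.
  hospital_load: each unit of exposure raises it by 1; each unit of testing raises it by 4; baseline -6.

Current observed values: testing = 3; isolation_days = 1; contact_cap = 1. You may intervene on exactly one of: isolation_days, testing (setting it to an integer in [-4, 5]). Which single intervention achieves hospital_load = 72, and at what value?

set isolation_days = -1

Intervening on isolation_days: with other inputs at their observed values, hospital_load = -24*isolation_days + 48. Solving for 72 gives isolation_days = -1, within [-4, 5].
Intervening on testing: hospital_load = 4*testing + 12. Reaching 72 requires testing = 15, outside [-4, 5].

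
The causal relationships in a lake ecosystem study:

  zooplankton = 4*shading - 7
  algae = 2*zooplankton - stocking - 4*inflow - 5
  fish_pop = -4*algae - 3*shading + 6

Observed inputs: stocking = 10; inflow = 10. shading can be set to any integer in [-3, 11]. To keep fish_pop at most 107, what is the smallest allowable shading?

Substituting into the algae equation gives algae = 8*shading - 69.
This gives fish_pop = -35*shading + 282.
Require -35*shading + 282 ≤ 107, so shading ≥ 5.
The smallest integer in [-3, 11] satisfying this is 5.

shading = 5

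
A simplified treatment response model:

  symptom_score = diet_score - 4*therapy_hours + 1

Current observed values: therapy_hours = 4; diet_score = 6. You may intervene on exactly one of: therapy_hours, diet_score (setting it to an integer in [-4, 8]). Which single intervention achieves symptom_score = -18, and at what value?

Intervening on therapy_hours: symptom_score = -4*therapy_hours + 7. Reaching -18 requires therapy_hours = 25/4, not an integer.
Intervening on diet_score: with other inputs at their observed values, symptom_score = diet_score - 15. Solving for -18 gives diet_score = -3, within [-4, 8].

set diet_score = -3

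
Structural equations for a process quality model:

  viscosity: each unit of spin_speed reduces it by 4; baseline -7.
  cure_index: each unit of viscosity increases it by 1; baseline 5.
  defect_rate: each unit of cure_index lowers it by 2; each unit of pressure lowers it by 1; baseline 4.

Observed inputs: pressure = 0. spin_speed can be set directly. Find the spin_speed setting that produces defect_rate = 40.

Substituting into the cure_index equation gives cure_index = -4*spin_speed - 2.
Substituting into the defect_rate equation gives defect_rate = 8*spin_speed + 8.
Solve 8*spin_speed + 8 = 40: spin_speed = (40 - 8) / 8 = 4.

spin_speed = 4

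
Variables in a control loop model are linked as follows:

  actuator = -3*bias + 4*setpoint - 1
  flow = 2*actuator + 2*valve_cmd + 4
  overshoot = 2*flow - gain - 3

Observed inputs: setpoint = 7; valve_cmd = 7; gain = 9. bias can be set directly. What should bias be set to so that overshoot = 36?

bias = 8

Substituting into the actuator equation gives actuator = -3*bias + 27.
This gives flow = -6*bias + 72.
Substituting into the overshoot equation gives overshoot = -12*bias + 132.
Solve -12*bias + 132 = 36: bias = (36 - 132) / -12 = 8.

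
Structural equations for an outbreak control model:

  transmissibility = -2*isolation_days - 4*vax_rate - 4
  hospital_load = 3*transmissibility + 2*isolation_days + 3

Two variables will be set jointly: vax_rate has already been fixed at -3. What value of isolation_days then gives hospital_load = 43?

isolation_days = -4

With vax_rate held at -3:
Substituting into the transmissibility equation gives transmissibility = -2*isolation_days + 8.
This gives hospital_load = -4*isolation_days + 27.
Solve -4*isolation_days + 27 = 43: isolation_days = (43 - 27) / -4 = -4.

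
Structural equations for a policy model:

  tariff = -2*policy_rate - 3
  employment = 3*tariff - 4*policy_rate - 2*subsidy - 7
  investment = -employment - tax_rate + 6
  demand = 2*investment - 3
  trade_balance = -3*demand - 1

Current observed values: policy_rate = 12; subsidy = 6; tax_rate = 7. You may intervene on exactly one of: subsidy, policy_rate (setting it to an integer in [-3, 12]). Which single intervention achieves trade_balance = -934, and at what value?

Intervening on subsidy: with other inputs at their observed values, trade_balance = -12*subsidy - 802. Solving for -934 gives subsidy = 11, within [-3, 12].
Intervening on policy_rate: trade_balance = -60*policy_rate - 154. Reaching -934 requires policy_rate = 13, outside [-3, 12].

set subsidy = 11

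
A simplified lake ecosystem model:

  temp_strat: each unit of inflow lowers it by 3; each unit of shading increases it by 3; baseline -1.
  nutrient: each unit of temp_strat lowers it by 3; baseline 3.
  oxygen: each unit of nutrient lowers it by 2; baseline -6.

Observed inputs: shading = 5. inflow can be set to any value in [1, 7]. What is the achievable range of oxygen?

Substituting into the temp_strat equation gives temp_strat = -3*inflow + 14.
nutrient becomes 9*inflow - 39.
This gives oxygen = -18*inflow + 72.
Linear in inflow, so extremes are at the endpoints: inflow = 1 gives oxygen = 54; inflow = 7 gives oxygen = -54.

-54 to 54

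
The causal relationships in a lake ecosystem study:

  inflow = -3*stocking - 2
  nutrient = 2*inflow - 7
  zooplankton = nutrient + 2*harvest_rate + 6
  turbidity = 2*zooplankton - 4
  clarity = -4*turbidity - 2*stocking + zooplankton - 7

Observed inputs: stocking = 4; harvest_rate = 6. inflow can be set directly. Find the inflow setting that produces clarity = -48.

inflow = -2

Intervening on inflow fixes its value directly, overriding its dependence on stocking.
Substituting into the zooplankton equation gives zooplankton = 2*inflow + 11.
So turbidity = 4*inflow + 18.
Substituting into the clarity equation gives clarity = -14*inflow - 76.
Solve -14*inflow - 76 = -48: inflow = (-48 + 76) / -14 = -2.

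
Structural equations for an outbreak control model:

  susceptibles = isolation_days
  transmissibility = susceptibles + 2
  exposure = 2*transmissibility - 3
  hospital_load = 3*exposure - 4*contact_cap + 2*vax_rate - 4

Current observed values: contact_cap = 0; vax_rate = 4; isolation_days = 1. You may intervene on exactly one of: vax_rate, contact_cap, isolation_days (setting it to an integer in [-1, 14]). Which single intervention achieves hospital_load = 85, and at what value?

set isolation_days = 13

Intervening on vax_rate: hospital_load = 2*vax_rate + 5. Reaching 85 requires vax_rate = 40, outside [-1, 14].
Intervening on contact_cap: hospital_load = -4*contact_cap + 13. Reaching 85 requires contact_cap = -18, outside [-1, 14].
Intervening on isolation_days: with other inputs at their observed values, hospital_load = 6*isolation_days + 7. Solving for 85 gives isolation_days = 13, within [-1, 14].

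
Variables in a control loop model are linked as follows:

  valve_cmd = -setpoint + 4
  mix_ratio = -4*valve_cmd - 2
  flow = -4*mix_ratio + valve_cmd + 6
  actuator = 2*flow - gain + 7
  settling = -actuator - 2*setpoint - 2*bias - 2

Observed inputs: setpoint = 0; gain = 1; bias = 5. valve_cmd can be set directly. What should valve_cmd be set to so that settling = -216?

valve_cmd = 5

Intervening on valve_cmd fixes its value directly, overriding its dependence on setpoint.
Substituting into the flow equation gives flow = 17*valve_cmd + 14.
Substituting into the actuator equation gives actuator = 34*valve_cmd + 34.
So settling = -34*valve_cmd - 46.
Solve -34*valve_cmd - 46 = -216: valve_cmd = (-216 + 46) / -34 = 5.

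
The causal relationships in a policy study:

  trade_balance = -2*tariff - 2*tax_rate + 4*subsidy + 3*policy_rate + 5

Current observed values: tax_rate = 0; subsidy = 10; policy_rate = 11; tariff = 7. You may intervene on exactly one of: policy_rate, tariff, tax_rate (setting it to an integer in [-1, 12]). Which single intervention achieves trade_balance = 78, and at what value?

Intervening on policy_rate: trade_balance = 3*policy_rate + 31. Reaching 78 requires policy_rate = 47/3, not an integer.
Intervening on tariff: with other inputs at their observed values, trade_balance = -2*tariff + 78. Solving for 78 gives tariff = 0, within [-1, 12].
Intervening on tax_rate: trade_balance = -2*tax_rate + 64. Reaching 78 requires tax_rate = -7, outside [-1, 12].

set tariff = 0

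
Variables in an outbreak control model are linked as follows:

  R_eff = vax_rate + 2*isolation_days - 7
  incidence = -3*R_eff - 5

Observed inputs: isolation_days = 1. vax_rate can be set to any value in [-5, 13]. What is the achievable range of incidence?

Substituting into the R_eff equation gives R_eff = vax_rate - 5.
Substituting into the incidence equation gives incidence = -3*vax_rate + 10.
Linear in vax_rate, so extremes are at the endpoints: vax_rate = -5 gives incidence = 25; vax_rate = 13 gives incidence = -29.

-29 to 25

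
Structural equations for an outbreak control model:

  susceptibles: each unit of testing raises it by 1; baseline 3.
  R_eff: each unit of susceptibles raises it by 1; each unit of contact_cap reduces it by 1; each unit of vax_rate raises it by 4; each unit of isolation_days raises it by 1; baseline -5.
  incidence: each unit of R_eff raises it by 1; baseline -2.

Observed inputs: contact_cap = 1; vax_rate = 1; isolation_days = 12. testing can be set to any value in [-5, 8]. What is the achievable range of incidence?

Substituting into the R_eff equation gives R_eff = testing + 13.
Substituting into the incidence equation gives incidence = testing + 11.
Linear in testing, so extremes are at the endpoints: testing = -5 gives incidence = 6; testing = 8 gives incidence = 19.

6 to 19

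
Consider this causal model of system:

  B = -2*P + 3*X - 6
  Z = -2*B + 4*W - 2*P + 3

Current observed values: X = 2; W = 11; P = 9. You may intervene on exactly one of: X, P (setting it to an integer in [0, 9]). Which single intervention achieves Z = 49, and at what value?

Intervening on X: Z = -6*X + 77. Reaching 49 requires X = 14/3, not an integer.
Intervening on P: with other inputs at their observed values, Z = 2*P + 47. Solving for 49 gives P = 1, within [0, 9].

set P = 1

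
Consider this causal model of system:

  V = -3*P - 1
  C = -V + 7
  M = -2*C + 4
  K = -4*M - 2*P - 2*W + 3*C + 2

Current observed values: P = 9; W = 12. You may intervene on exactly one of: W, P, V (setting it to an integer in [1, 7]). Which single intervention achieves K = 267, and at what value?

set P = 7

Intervening on W: K = -2*W + 353. Reaching 267 requires W = 43, outside [1, 7].
Intervening on P: with other inputs at their observed values, K = 31*P + 50. Solving for 267 gives P = 7, within [1, 7].
Intervening on V: K = -11*V + 21. Reaching 267 requires V = -246/11, not an integer.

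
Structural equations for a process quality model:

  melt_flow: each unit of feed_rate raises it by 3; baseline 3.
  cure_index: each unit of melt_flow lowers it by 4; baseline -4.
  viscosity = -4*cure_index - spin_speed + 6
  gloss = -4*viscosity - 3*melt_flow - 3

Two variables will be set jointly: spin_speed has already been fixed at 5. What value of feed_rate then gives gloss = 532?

feed_rate = -4

With spin_speed held at 5:
Substituting into the cure_index equation gives cure_index = -12*feed_rate - 16.
So viscosity = 48*feed_rate + 65.
This gives gloss = -201*feed_rate - 272.
Solve -201*feed_rate - 272 = 532: feed_rate = (532 + 272) / -201 = -4.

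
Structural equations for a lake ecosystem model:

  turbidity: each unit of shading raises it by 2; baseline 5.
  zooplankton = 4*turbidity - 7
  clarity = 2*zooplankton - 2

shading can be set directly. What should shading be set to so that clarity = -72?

Substituting into the zooplankton equation gives zooplankton = 8*shading + 13.
This gives clarity = 16*shading + 24.
Solve 16*shading + 24 = -72: shading = (-72 - 24) / 16 = -6.

shading = -6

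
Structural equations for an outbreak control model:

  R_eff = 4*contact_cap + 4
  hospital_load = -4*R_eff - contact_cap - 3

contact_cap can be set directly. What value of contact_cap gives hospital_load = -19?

contact_cap = 0

Substituting into the hospital_load equation gives hospital_load = -17*contact_cap - 19.
Solve -17*contact_cap - 19 = -19: contact_cap = (-19 + 19) / -17 = 0.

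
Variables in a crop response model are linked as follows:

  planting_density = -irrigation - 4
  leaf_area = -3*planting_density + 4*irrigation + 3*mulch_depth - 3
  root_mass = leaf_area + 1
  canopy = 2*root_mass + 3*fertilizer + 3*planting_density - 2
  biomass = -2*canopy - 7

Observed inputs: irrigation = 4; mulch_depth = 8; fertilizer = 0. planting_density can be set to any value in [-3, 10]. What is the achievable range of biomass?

Intervening on planting_density fixes its value directly, overriding its dependence on irrigation.
Substituting into the leaf_area equation gives leaf_area = -3*planting_density + 37.
This gives root_mass = -3*planting_density + 38.
Substituting into the canopy equation gives canopy = -3*planting_density + 74.
biomass becomes 6*planting_density - 155.
Linear in planting_density, so extremes are at the endpoints: planting_density = -3 gives biomass = -173; planting_density = 10 gives biomass = -95.

-173 to -95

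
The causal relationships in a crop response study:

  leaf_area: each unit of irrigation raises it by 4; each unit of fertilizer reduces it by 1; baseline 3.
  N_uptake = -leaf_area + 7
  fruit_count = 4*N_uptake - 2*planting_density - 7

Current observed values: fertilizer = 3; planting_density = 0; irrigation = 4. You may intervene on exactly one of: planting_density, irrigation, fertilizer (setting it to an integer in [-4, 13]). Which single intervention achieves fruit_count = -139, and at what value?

Intervening on planting_density: fruit_count = -2*planting_density - 43. Reaching -139 requires planting_density = 48, outside [-4, 13].
Intervening on irrigation: with other inputs at their observed values, fruit_count = -16*irrigation + 21. Solving for -139 gives irrigation = 10, within [-4, 13].
Intervening on fertilizer: fruit_count = 4*fertilizer - 55. Reaching -139 requires fertilizer = -21, outside [-4, 13].

set irrigation = 10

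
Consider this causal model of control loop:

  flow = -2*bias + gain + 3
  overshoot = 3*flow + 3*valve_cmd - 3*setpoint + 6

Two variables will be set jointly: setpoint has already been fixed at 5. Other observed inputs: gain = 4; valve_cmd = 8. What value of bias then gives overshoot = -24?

bias = 10

With setpoint held at 5:
Substituting into the flow equation gives flow = -2*bias + 7.
So overshoot = -6*bias + 36.
Solve -6*bias + 36 = -24: bias = (-24 - 36) / -6 = 10.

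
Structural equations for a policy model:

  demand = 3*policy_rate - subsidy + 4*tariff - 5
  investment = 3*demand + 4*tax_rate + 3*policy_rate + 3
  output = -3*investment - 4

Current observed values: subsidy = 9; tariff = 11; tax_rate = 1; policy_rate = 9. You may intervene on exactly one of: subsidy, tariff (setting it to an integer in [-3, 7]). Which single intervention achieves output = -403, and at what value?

Intervening on subsidy: output = 9*subsidy - 700. Reaching -403 requires subsidy = 33, outside [-3, 7].
Intervening on tariff: with other inputs at their observed values, output = -36*tariff - 223. Solving for -403 gives tariff = 5, within [-3, 7].

set tariff = 5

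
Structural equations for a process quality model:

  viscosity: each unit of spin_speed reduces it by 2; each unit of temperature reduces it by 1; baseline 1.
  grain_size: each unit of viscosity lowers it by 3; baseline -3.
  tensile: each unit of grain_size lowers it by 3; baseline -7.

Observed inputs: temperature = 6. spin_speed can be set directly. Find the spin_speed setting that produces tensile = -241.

spin_speed = 11

Substituting into the viscosity equation gives viscosity = -2*spin_speed - 5.
This gives grain_size = 6*spin_speed + 12.
So tensile = -18*spin_speed - 43.
Solve -18*spin_speed - 43 = -241: spin_speed = (-241 + 43) / -18 = 11.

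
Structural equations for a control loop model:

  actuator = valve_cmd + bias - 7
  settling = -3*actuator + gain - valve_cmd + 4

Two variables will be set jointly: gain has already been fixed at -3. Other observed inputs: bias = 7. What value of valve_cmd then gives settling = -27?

valve_cmd = 7

With gain held at -3:
Substituting into the actuator equation gives actuator = valve_cmd.
This gives settling = -4*valve_cmd + 1.
Solve -4*valve_cmd + 1 = -27: valve_cmd = (-27 - 1) / -4 = 7.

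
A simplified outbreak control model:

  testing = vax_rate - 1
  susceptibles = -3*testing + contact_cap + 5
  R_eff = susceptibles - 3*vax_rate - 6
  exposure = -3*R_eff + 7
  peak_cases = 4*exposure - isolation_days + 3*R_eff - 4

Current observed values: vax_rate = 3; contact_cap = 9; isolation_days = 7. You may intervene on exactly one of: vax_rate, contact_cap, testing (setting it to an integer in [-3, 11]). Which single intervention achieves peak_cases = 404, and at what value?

Intervening on vax_rate: with other inputs at their observed values, peak_cases = 54*vax_rate - 82. Solving for 404 gives vax_rate = 9, within [-3, 11].
Intervening on contact_cap: peak_cases = -9*contact_cap + 161. Reaching 404 requires contact_cap = -27, outside [-3, 11].
Intervening on testing: peak_cases = 27*testing + 26. Reaching 404 requires testing = 14, outside [-3, 11].

set vax_rate = 9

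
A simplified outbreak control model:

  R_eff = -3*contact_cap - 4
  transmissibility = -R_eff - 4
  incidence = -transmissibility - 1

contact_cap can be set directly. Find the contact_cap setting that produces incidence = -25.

contact_cap = 8

Substituting into the transmissibility equation gives transmissibility = 3*contact_cap.
incidence becomes -3*contact_cap - 1.
Solve -3*contact_cap - 1 = -25: contact_cap = (-25 + 1) / -3 = 8.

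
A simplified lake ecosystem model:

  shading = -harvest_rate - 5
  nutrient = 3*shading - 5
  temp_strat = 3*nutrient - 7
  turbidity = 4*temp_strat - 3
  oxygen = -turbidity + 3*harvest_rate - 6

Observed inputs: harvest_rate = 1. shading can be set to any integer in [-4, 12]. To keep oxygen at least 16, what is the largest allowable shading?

shading = 2

Intervening on shading fixes its value directly, overriding its dependence on harvest_rate.
Substituting into the temp_strat equation gives temp_strat = 9*shading - 22.
Substituting into the turbidity equation gives turbidity = 36*shading - 91.
This gives oxygen = -36*shading + 88.
Require -36*shading + 88 ≥ 16, so shading ≤ 2.
The largest integer in [-4, 12] satisfying this is 2.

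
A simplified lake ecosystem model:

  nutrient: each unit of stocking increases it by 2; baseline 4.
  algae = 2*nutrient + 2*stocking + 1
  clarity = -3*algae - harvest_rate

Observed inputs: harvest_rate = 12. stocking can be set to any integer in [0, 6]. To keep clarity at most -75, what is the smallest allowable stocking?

stocking = 2

Substituting into the algae equation gives algae = 6*stocking + 9.
clarity becomes -18*stocking - 39.
Require -18*stocking - 39 ≤ -75, so stocking ≥ 2.
The smallest integer in [0, 6] satisfying this is 2.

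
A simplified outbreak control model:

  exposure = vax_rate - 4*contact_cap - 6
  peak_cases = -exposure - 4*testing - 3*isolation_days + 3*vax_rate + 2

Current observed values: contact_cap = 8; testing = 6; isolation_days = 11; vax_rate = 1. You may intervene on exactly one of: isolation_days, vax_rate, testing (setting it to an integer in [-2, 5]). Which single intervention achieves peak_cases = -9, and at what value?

Intervening on isolation_days: peak_cases = -3*isolation_days + 18. Reaching -9 requires isolation_days = 9, outside [-2, 5].
Intervening on vax_rate: with other inputs at their observed values, peak_cases = 2*vax_rate - 17. Solving for -9 gives vax_rate = 4, within [-2, 5].
Intervening on testing: peak_cases = -4*testing + 9. Reaching -9 requires testing = 9/2, not an integer.

set vax_rate = 4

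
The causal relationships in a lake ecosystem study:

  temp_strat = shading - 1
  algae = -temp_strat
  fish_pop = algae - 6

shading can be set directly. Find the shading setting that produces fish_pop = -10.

Substituting into the algae equation gives algae = -shading + 1.
So fish_pop = -shading - 5.
Solve -shading - 5 = -10: shading = (-10 + 5) / -1 = 5.

shading = 5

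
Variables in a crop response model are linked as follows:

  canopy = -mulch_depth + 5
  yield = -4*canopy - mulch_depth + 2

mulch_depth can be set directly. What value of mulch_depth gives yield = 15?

Substituting into the yield equation gives yield = 3*mulch_depth - 18.
Solve 3*mulch_depth - 18 = 15: mulch_depth = (15 + 18) / 3 = 11.

mulch_depth = 11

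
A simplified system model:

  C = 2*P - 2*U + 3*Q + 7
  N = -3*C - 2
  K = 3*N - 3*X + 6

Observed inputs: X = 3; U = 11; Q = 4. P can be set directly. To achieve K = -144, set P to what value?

Substituting into the C equation gives C = 2*P - 3.
Substituting into the N equation gives N = -6*P + 7.
K becomes -18*P + 18.
Solve -18*P + 18 = -144: P = (-144 - 18) / -18 = 9.

P = 9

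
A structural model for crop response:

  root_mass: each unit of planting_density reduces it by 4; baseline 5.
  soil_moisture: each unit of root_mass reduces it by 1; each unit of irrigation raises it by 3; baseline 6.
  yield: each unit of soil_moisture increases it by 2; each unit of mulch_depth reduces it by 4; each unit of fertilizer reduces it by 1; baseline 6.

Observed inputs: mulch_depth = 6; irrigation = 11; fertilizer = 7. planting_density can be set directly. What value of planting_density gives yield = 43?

Substituting into the soil_moisture equation gives soil_moisture = 4*planting_density + 34.
yield becomes 8*planting_density + 43.
Solve 8*planting_density + 43 = 43: planting_density = (43 - 43) / 8 = 0.

planting_density = 0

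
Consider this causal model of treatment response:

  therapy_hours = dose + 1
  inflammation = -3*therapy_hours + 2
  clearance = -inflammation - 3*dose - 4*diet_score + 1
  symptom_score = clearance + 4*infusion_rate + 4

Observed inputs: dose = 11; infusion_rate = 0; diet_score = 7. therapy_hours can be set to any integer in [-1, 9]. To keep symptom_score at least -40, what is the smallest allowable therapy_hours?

therapy_hours = 6

Intervening on therapy_hours fixes its value directly, overriding its dependence on dose.
Substituting into the clearance equation gives clearance = 3*therapy_hours - 62.
So symptom_score = 3*therapy_hours - 58.
Require 3*therapy_hours - 58 ≥ -40, so therapy_hours ≥ 6.
The smallest integer in [-1, 9] satisfying this is 6.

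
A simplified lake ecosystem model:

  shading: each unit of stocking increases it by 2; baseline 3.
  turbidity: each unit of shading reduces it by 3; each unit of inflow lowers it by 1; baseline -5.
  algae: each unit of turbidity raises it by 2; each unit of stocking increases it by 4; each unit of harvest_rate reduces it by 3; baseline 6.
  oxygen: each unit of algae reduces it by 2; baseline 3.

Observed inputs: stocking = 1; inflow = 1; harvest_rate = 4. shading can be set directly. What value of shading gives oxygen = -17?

shading = -4

Intervening on shading fixes its value directly, overriding its dependence on stocking.
Substituting into the turbidity equation gives turbidity = -3*shading - 6.
Substituting into the algae equation gives algae = -6*shading - 14.
Substituting into the oxygen equation gives oxygen = 12*shading + 31.
Solve 12*shading + 31 = -17: shading = (-17 - 31) / 12 = -4.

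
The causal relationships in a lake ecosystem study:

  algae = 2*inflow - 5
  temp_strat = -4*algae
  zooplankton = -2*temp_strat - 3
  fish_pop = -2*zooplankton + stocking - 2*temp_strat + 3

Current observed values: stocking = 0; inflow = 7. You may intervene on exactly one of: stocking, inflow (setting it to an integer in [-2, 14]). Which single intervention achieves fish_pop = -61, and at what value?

Intervening on stocking: with other inputs at their observed values, fish_pop = stocking - 63. Solving for -61 gives stocking = 2, within [-2, 14].
Intervening on inflow: fish_pop = -16*inflow + 49. Reaching -61 requires inflow = 55/8, not an integer.

set stocking = 2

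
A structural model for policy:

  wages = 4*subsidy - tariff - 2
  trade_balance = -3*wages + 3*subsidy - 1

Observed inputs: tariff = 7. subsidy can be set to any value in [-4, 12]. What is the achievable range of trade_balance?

Substituting into the wages equation gives wages = 4*subsidy - 9.
Substituting into the trade_balance equation gives trade_balance = -9*subsidy + 26.
Linear in subsidy, so extremes are at the endpoints: subsidy = -4 gives trade_balance = 62; subsidy = 12 gives trade_balance = -82.

-82 to 62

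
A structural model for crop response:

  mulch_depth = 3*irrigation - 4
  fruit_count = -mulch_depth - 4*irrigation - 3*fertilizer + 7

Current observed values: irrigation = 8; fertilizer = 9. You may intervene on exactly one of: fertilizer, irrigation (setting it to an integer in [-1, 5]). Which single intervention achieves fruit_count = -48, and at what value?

Intervening on fertilizer: with other inputs at their observed values, fruit_count = -3*fertilizer - 45. Solving for -48 gives fertilizer = 1, within [-1, 5].
Intervening on irrigation: fruit_count = -7*irrigation - 16. Reaching -48 requires irrigation = 32/7, not an integer.

set fertilizer = 1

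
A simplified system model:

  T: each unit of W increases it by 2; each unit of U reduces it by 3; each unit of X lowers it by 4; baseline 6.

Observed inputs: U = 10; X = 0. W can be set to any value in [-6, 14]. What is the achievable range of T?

-36 to 4

Substituting into the T equation gives T = 2*W - 24.
Linear in W, so extremes are at the endpoints: W = -6 gives T = -36; W = 14 gives T = 4.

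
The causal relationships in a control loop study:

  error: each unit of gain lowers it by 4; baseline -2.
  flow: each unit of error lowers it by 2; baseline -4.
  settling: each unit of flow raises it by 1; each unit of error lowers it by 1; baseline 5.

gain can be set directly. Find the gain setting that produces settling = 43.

gain = 3

Substituting into the flow equation gives flow = 8*gain.
Substituting into the settling equation gives settling = 12*gain + 7.
Solve 12*gain + 7 = 43: gain = (43 - 7) / 12 = 3.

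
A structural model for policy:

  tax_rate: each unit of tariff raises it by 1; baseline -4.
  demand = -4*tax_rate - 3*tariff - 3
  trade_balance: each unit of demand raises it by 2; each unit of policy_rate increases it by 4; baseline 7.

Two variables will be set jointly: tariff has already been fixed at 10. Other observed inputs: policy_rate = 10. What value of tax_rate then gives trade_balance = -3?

With tariff held at 10:
Intervening on tax_rate fixes its value directly, overriding its dependence on tariff.
Substituting into the demand equation gives demand = -4*tax_rate - 33.
Substituting into the trade_balance equation gives trade_balance = -8*tax_rate - 19.
Solve -8*tax_rate - 19 = -3: tax_rate = (-3 + 19) / -8 = -2.

tax_rate = -2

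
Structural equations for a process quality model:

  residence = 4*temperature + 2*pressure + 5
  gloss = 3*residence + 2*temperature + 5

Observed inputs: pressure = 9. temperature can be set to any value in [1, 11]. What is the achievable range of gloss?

Substituting into the residence equation gives residence = 4*temperature + 23.
So gloss = 14*temperature + 74.
Linear in temperature, so extremes are at the endpoints: temperature = 1 gives gloss = 88; temperature = 11 gives gloss = 228.

88 to 228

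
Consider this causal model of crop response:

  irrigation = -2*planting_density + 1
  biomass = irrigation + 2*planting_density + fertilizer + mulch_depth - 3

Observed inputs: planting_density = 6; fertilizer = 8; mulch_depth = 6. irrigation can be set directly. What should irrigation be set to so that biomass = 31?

irrigation = 8

Intervening on irrigation fixes its value directly, overriding its dependence on planting_density.
Substituting into the biomass equation gives biomass = irrigation + 23.
Solve irrigation + 23 = 31: irrigation = (31 - 23) / 1 = 8.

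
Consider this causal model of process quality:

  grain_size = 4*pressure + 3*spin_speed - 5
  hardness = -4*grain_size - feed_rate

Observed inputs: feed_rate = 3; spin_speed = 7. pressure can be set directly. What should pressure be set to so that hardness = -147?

pressure = 5

Substituting into the grain_size equation gives grain_size = 4*pressure + 16.
Substituting into the hardness equation gives hardness = -16*pressure - 67.
Solve -16*pressure - 67 = -147: pressure = (-147 + 67) / -16 = 5.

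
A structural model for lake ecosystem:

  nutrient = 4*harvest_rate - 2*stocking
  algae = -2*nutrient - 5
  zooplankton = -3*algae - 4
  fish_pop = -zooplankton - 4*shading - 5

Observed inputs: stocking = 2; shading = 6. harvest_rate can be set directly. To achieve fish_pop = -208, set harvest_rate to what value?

Substituting into the nutrient equation gives nutrient = 4*harvest_rate - 4.
Substituting into the algae equation gives algae = -8*harvest_rate + 3.
Substituting into the zooplankton equation gives zooplankton = 24*harvest_rate - 13.
Substituting into the fish_pop equation gives fish_pop = -24*harvest_rate - 16.
Solve -24*harvest_rate - 16 = -208: harvest_rate = (-208 + 16) / -24 = 8.

harvest_rate = 8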